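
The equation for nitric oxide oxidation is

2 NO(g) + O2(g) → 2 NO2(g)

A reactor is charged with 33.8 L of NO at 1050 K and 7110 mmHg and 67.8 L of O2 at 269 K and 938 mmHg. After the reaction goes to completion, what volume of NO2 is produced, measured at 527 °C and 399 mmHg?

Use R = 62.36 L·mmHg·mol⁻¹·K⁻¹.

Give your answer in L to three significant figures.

459 L

n(NO) = PV/RT = (7110 × 33.8) / (62.36 × 1050) = 3.670 mol
n(O2) = PV/RT = (938 × 67.8) / (62.36 × 269) = 3.791 mol
For 3.670 mol NO, stoichiometry requires (1/2) × 3.670 = 1.835 mol O2; 3.791 mol is available, so NO is limiting.
n(NO2) = (2/2) × 3.670 = 3.670 mol
V(NO2) = nRT/P = 3.670 × 62.36 × 800.15 / 399 = 459.0 L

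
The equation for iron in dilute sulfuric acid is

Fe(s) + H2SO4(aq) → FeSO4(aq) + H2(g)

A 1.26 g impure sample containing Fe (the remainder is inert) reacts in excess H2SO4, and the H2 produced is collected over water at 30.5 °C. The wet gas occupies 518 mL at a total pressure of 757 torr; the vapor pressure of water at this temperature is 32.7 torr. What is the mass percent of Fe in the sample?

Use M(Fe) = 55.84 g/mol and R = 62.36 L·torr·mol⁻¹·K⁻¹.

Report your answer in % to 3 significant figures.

87.8 %

P(H2) = 757 − 32.7 = 724.3 torr
n(H2) = PV/RT = (724.3 × 0.5180) / (62.36 × 303.65) = 0.01981 mol
n(Fe) = (1/1) × 0.01981 = 0.01981 mol
m(Fe) = 0.01981 × 55.84 = 1.106 g
%Fe = 1.106 / 1.26 × 100 = 87.78%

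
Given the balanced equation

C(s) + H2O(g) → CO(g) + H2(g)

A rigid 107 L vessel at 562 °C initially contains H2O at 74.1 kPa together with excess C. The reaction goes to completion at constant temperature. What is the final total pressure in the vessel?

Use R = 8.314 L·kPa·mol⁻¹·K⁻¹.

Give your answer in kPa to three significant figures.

148 kPa

Rigid vessel, constant T ⇒ P scales with total gas moles (1 → 2).
P_final = (2/1) × 74.1 = 148.2 kPa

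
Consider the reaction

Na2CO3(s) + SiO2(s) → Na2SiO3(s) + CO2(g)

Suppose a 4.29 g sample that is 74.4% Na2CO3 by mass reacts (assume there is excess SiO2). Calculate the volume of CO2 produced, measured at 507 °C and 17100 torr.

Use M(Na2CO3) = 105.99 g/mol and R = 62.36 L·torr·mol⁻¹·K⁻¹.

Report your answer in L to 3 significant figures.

0.0857 L

mass of Na2CO3 = 4.29 × 74.4/100 = 3.192 g
n(Na2CO3) = 3.192 / 105.99 = 0.03012 mol
n(CO2) = (1/1) × 0.03012 = 0.03012 mol
V = nRT/P = 0.03012 × 62.36 × 780.15 / 17100 = 0.08569 L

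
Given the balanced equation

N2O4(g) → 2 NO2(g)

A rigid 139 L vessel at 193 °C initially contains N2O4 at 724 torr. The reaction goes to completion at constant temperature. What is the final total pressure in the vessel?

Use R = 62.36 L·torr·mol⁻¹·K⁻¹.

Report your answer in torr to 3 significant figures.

Rigid vessel, constant T ⇒ P scales with total gas moles (1 → 2).
P_final = (2/1) × 724 = 1448 torr

1450 torr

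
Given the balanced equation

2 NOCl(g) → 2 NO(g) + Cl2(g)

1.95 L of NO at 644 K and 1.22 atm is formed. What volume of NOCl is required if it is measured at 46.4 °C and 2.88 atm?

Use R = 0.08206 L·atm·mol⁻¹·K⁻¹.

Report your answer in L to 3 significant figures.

0.410 L

n(NO) = PV/RT = (1.22 × 1.95) / (0.08206 × 644) = 0.04502 mol
n(NOCl) = (2/2) × 0.04502 = 0.04502 mol
V = nRT/P = 0.04502 × 0.08206 × 319.55 / 2.88 = 0.4099 L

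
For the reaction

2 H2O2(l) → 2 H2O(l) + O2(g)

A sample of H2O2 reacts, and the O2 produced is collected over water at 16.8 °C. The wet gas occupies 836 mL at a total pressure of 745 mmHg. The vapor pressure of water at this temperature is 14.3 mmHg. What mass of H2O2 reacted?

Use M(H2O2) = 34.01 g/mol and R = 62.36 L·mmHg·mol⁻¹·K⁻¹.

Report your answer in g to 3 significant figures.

P(O2) = 745 − 14.3 = 730.7 mmHg
n(O2) = PV/RT = (730.7 × 0.8360) / (62.36 × 289.95) = 0.03378 mol
n(H2O2) = (2/1) × 0.03378 = 0.06756 mol
m(H2O2) = 0.06756 × 34.01 = 2.298 g

2.30 g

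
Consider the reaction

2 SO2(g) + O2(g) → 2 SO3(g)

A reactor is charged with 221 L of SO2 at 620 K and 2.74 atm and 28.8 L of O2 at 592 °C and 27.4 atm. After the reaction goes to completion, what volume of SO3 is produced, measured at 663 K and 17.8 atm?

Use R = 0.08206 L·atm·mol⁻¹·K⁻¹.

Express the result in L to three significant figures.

n(SO2) = PV/RT = (2.74 × 221) / (0.08206 × 620) = 11.90 mol
n(O2) = PV/RT = (27.4 × 28.8) / (0.08206 × 865.15) = 11.12 mol
For 11.90 mol SO2, stoichiometry requires (1/2) × 11.90 = 5.950 mol O2; 11.12 mol is available, so SO2 is limiting.
n(SO3) = (2/2) × 11.90 = 11.90 mol
V(SO3) = nRT/P = 11.90 × 0.08206 × 663 / 17.8 = 36.37 L

36.4 L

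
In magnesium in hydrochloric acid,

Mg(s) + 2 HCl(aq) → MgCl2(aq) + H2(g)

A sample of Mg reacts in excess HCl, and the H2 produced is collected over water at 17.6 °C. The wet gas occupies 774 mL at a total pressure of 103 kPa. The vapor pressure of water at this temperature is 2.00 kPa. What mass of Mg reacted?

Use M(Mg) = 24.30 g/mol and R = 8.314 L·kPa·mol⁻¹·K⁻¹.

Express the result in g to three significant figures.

P(H2) = 103 − 2.00 = 101.0 kPa
n(H2) = PV/RT = (101.0 × 0.7740) / (8.314 × 290.75) = 0.03234 mol
n(Mg) = (1/1) × 0.03234 = 0.03234 mol
m(Mg) = 0.03234 × 24.30 = 0.7859 g

0.786 g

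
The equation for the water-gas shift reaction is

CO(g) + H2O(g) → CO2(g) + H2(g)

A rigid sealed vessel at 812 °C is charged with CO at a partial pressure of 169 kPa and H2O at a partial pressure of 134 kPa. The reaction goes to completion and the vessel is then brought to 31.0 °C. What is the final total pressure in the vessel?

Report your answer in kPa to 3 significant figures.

At constant V, partial pressures at 812 °C are proportional to moles, so apply stoichiometry directly to pressures.
P(H2O) required for 169 kPa of CO = (1/1) × 169 = 169.0 kPa; available 134 kPa, so H2O is limiting.
P(CO) remaining = 169 − (1/1) × 134 = 35.00 kPa
P(gaseous products) = (1+1)/1 × 134 = 268.0 kPa
P_total at 812 °C = 35.00 + 268.0 = 303.0 kPa
Scaling to 31.0 °C: P = 303.0 × 304.15/1085.15 = 84.93 kPa

84.9 kPa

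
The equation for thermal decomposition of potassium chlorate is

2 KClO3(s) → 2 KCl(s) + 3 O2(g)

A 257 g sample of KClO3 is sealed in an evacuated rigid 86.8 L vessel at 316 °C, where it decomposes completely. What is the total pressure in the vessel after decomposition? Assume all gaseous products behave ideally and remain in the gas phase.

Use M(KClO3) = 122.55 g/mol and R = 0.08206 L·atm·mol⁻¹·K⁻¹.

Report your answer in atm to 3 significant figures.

1.75 atm

n(KClO3) = 257 / 122.55 = 2.097 mol
n(gas produced) = (3/2) × 2.097 = 3.146 mol
P = nRT/V = 3.146 × 0.08206 × 589.15 / 86.8 = 1.752 atm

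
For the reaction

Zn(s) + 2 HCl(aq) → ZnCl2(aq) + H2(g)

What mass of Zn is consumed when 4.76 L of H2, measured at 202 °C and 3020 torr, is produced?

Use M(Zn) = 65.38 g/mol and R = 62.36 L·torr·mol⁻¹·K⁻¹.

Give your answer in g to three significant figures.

31.7 g

n(H2) = PV/RT = (3020 × 4.76) / (62.36 × 475.15) = 0.4852 mol
n(Zn) = (1/1) × 0.4852 = 0.4852 mol
m(Zn) = 0.4852 × 65.38 = 31.72 g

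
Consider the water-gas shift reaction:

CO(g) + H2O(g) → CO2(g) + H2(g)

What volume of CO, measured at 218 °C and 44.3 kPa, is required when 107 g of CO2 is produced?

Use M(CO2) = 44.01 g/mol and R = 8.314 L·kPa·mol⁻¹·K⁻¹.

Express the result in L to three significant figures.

n(CO2) = 107.0 / 44.01 = 2.431 mol
n(CO) = (1/1) × 2.431 = 2.431 mol
V = nRT/P = 2.431 × 8.314 × 491.15 / 44.3 = 224.1 L

224 L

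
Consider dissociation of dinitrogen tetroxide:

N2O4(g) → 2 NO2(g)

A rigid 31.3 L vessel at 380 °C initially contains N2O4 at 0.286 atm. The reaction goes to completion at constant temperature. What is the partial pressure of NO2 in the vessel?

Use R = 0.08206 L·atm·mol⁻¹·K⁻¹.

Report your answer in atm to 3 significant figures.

n(N2O4)₀ = PV/RT = (0.286 × 31.3) / (0.08206 × 653.15) = 0.1670 mol
n(NO2) = (2/1) × 0.1670 = 0.3340 mol
P(NO2) = nRT/V = 0.3340 × 0.08206 × 653.15 / 31.3 = 0.5719 atm

0.572 atm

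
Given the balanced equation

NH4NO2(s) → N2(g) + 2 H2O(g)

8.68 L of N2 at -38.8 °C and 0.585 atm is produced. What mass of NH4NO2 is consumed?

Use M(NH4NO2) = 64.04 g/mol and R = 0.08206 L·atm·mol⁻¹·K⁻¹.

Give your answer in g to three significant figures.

n(N2) = PV/RT = (0.585 × 8.68) / (0.08206 × 234.35) = 0.2640 mol
n(NH4NO2) = (1/1) × 0.2640 = 0.2640 mol
m(NH4NO2) = 0.2640 × 64.04 = 16.91 g

16.9 g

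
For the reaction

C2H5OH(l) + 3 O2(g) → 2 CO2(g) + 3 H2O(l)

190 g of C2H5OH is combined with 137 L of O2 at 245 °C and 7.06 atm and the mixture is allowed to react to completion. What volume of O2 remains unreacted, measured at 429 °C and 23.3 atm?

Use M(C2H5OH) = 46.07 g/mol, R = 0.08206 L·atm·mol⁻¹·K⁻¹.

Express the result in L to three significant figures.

25.7 L

n(C2H5OH) = 190 / 46.07 = 4.124 mol
n(O2) = PV/RT = (7.06 × 137) / (0.08206 × 518.15) = 22.75 mol
For 4.124 mol C2H5OH, stoichiometry requires (3/1) × 4.124 = 12.37 mol O2; 22.75 mol is available, so C2H5OH is limiting.
n(O2) consumed = (3/1) × 4.124 = 12.37 mol; remaining = 22.75 − 12.37 = 10.38 mol
V(O2) = nRT/P = 10.38 × 0.08206 × 702.15 / 23.3 = 25.67 L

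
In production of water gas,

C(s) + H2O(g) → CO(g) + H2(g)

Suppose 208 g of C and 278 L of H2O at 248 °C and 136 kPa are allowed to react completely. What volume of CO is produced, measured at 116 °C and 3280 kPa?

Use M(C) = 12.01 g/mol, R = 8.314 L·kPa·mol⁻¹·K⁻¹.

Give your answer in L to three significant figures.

8.61 L

n(C) = 208 / 12.01 = 17.32 mol
n(H2O) = PV/RT = (136 × 278) / (8.314 × 521.15) = 8.726 mol
For 17.32 mol C, stoichiometry requires (1/1) × 17.32 = 17.32 mol H2O; 8.726 mol is available, so H2O is limiting.
n(CO) = (1/1) × 8.726 = 8.726 mol
V(CO) = nRT/P = 8.726 × 8.314 × 389.15 / 3280 = 8.607 L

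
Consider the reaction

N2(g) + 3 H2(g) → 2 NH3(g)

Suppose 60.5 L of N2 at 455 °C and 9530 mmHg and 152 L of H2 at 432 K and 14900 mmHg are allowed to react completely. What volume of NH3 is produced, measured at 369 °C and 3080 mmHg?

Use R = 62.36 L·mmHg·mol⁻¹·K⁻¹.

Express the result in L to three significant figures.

n(N2) = PV/RT = (9530 × 60.5) / (62.36 × 728.15) = 12.70 mol
n(H2) = PV/RT = (14900 × 152) / (62.36 × 432) = 84.07 mol
For 12.70 mol N2, stoichiometry requires (3/1) × 12.70 = 38.10 mol H2; 84.07 mol is available, so N2 is limiting.
n(NH3) = (2/1) × 12.70 = 25.40 mol
V(NH3) = nRT/P = 25.40 × 62.36 × 642.15 / 3080 = 330.2 L

330 L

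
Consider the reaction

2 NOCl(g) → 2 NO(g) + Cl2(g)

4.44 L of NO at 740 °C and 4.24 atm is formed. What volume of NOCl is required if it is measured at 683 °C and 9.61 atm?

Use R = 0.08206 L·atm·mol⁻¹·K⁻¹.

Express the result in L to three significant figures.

n(NO) = PV/RT = (4.24 × 4.44) / (0.08206 × 1013.15) = 0.2264 mol
n(NOCl) = (2/2) × 0.2264 = 0.2264 mol
V = nRT/P = 0.2264 × 0.08206 × 956.15 / 9.61 = 1.848 L

1.85 L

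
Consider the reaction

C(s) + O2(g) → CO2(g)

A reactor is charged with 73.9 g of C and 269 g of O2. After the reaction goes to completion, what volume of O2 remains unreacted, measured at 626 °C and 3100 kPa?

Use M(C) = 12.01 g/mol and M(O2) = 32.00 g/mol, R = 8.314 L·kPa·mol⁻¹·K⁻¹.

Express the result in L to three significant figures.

n(C) = 73.9 / 12.01 = 6.153 mol
n(O2) = 269 / 32.00 = 8.406 mol
For 6.153 mol C, stoichiometry requires (1/1) × 6.153 = 6.153 mol O2; 8.406 mol is available, so C is limiting.
n(O2) consumed = (1/1) × 6.153 = 6.153 mol; remaining = 8.406 − 6.153 = 2.253 mol
V(O2) = nRT/P = 2.253 × 8.314 × 899.15 / 3100 = 5.433 L

5.43 L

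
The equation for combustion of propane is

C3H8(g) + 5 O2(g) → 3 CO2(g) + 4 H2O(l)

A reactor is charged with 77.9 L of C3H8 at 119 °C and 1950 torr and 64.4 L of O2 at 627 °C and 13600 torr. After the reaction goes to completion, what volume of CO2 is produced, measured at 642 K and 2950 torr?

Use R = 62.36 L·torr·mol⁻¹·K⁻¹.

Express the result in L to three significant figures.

127 L

n(C3H8) = PV/RT = (1950 × 77.9) / (62.36 × 392.15) = 6.212 mol
n(O2) = PV/RT = (13600 × 64.4) / (62.36 × 900.15) = 15.60 mol
For 6.212 mol C3H8, stoichiometry requires (5/1) × 6.212 = 31.06 mol O2; 15.60 mol is available, so O2 is limiting.
n(CO2) = (3/5) × 15.60 = 9.360 mol
V(CO2) = nRT/P = 9.360 × 62.36 × 642 / 2950 = 127.0 L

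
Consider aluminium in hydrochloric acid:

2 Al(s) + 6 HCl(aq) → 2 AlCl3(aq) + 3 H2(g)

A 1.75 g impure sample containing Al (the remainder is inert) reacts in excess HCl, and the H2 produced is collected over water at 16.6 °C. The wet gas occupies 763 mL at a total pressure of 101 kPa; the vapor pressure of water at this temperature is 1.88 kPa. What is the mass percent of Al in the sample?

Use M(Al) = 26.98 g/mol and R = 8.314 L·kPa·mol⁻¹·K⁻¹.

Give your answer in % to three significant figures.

32.3 %

P(H2) = 101 − 1.88 = 99.12 kPa
n(H2) = PV/RT = (99.12 × 0.7630) / (8.314 × 289.75) = 0.03139 mol
n(Al) = (2/3) × 0.03139 = 0.02093 mol
m(Al) = 0.02093 × 26.98 = 0.5647 g
%Al = 0.5647 / 1.75 × 100 = 32.27%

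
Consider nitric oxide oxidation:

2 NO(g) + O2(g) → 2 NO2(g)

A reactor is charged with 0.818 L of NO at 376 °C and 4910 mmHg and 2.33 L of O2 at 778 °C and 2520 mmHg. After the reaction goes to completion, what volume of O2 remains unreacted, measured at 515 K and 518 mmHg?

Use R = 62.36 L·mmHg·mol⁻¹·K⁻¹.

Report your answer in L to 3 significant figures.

n(NO) = PV/RT = (4910 × 0.818) / (62.36 × 649.15) = 0.09922 mol
n(O2) = PV/RT = (2520 × 2.33) / (62.36 × 1051.15) = 0.08957 mol
For 0.09922 mol NO, stoichiometry requires (1/2) × 0.09922 = 0.04961 mol O2; 0.08957 mol is available, so NO is limiting.
n(O2) consumed = (1/2) × 0.09922 = 0.04961 mol; remaining = 0.08957 − 0.04961 = 0.03996 mol
V(O2) = nRT/P = 0.03996 × 62.36 × 515 / 518 = 2.477 L

2.48 L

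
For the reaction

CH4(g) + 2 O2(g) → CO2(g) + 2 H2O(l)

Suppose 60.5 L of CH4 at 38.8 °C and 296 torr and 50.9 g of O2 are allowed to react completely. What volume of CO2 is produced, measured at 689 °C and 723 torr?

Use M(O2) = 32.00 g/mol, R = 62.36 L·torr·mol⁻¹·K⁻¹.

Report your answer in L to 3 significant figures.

66.0 L

n(CH4) = PV/RT = (296 × 60.5) / (62.36 × 311.95) = 0.9206 mol
n(O2) = 50.9 / 32.00 = 1.591 mol
For 0.9206 mol CH4, stoichiometry requires (2/1) × 0.9206 = 1.841 mol O2; 1.591 mol is available, so O2 is limiting.
n(CO2) = (1/2) × 1.591 = 0.7955 mol
V(CO2) = nRT/P = 0.7955 × 62.36 × 962.15 / 723 = 66.02 L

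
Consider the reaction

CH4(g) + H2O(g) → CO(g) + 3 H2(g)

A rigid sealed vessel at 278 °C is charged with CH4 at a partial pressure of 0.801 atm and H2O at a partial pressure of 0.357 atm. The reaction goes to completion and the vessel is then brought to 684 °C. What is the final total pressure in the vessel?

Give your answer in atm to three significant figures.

3.25 atm

With V and T fixed, P_i ∝ n_i, so the mole ratios apply directly to partial pressures at 278 °C.
P(H2O) required for 0.801 atm of CH4 = (1/1) × 0.801 = 0.8010 atm; available 0.357 atm, so H2O is limiting.
P(CH4) remaining = 0.801 − (1/1) × 0.357 = 0.4440 atm
P(gaseous products) = (1+3)/1 × 0.357 = 1.428 atm
P_total at 278 °C = 0.4440 + 1.428 = 1.872 atm
Scaling to 684 °C: P = 1.872 × 957.15/551.15 = 3.251 atm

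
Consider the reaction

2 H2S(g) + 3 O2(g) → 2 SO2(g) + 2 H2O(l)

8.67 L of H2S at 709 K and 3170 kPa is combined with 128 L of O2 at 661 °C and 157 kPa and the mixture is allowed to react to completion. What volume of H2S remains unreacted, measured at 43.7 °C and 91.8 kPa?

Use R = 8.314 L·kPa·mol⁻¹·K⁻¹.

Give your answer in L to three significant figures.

n(H2S) = PV/RT = (3170 × 8.67) / (8.314 × 709) = 4.663 mol
n(O2) = PV/RT = (157 × 128) / (8.314 × 934.15) = 2.588 mol
For 4.663 mol H2S, stoichiometry requires (3/2) × 4.663 = 6.995 mol O2; 2.588 mol is available, so O2 is limiting.
n(H2S) consumed = (2/3) × 2.588 = 1.725 mol; remaining = 4.663 − 1.725 = 2.938 mol
V(H2S) = nRT/P = 2.938 × 8.314 × 316.85 / 91.8 = 84.31 L

84.3 L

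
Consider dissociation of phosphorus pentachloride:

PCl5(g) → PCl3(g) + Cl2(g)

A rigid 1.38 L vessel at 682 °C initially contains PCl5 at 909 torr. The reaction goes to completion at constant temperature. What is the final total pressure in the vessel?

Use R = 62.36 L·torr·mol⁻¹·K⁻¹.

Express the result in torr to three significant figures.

1820 torr

At constant T and V, P ∝ n(gas): 1 mol gas → 2 mol gas.
P_final = (2/1) × 909 = 1818 torr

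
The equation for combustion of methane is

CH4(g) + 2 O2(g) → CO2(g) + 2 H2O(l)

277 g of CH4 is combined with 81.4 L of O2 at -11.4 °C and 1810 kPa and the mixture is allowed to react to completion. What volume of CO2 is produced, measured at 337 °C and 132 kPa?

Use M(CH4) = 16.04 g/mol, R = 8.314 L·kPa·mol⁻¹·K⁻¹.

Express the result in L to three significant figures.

664 L

n(CH4) = 277 / 16.04 = 17.27 mol
n(O2) = PV/RT = (1810 × 81.4) / (8.314 × 261.75) = 67.70 mol
For 17.27 mol CH4, stoichiometry requires (2/1) × 17.27 = 34.54 mol O2; 67.70 mol is available, so CH4 is limiting.
n(CO2) = (1/1) × 17.27 = 17.27 mol
V(CO2) = nRT/P = 17.27 × 8.314 × 610.15 / 132 = 663.7 L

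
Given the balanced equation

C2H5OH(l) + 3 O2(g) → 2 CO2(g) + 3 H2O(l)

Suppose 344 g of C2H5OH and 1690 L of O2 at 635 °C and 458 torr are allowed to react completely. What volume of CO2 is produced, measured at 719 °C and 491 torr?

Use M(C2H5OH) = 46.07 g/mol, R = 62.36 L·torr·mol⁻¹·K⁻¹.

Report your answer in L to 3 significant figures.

1150 L

n(C2H5OH) = 344 / 46.07 = 7.467 mol
n(O2) = PV/RT = (458 × 1690) / (62.36 × 908.15) = 13.67 mol
For 7.467 mol C2H5OH, stoichiometry requires (3/1) × 7.467 = 22.40 mol O2; 13.67 mol is available, so O2 is limiting.
n(CO2) = (2/3) × 13.67 = 9.113 mol
V(CO2) = nRT/P = 9.113 × 62.36 × 992.15 / 491 = 1148 L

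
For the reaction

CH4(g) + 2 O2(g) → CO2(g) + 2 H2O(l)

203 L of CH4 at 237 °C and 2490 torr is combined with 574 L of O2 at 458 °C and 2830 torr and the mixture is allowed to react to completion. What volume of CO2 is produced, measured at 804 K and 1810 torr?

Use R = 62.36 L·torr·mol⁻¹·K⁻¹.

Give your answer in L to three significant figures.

440 L

n(CH4) = PV/RT = (2490 × 203) / (62.36 × 510.15) = 15.89 mol
n(O2) = PV/RT = (2830 × 574) / (62.36 × 731.15) = 35.63 mol
For 15.89 mol CH4, stoichiometry requires (2/1) × 15.89 = 31.78 mol O2; 35.63 mol is available, so CH4 is limiting.
n(CO2) = (1/1) × 15.89 = 15.89 mol
V(CO2) = nRT/P = 15.89 × 62.36 × 804 / 1810 = 440.2 L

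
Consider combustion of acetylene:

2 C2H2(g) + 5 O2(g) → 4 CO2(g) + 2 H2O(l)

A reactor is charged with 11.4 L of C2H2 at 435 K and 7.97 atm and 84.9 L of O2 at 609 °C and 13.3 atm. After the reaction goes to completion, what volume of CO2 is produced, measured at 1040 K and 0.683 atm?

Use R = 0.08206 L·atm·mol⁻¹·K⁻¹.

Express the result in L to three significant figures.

636 L

n(C2H2) = PV/RT = (7.97 × 11.4) / (0.08206 × 435) = 2.545 mol
n(O2) = PV/RT = (13.3 × 84.9) / (0.08206 × 882.15) = 15.60 mol
For 2.545 mol C2H2, stoichiometry requires (5/2) × 2.545 = 6.362 mol O2; 15.60 mol is available, so C2H2 is limiting.
n(CO2) = (4/2) × 2.545 = 5.090 mol
V(CO2) = nRT/P = 5.090 × 0.08206 × 1040 / 0.683 = 636.0 L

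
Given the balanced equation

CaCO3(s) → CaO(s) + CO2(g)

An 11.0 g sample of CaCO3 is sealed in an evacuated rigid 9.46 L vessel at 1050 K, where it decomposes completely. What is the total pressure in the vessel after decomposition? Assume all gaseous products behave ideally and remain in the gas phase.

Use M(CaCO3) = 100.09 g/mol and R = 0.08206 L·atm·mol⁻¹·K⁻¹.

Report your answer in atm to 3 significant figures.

n(CaCO3) = 11.0 / 100.09 = 0.1099 mol
n(gas produced) = (1/1) × 0.1099 = 0.1099 mol
P = nRT/V = 0.1099 × 0.08206 × 1050 / 9.46 = 1.001 atm

1.00 atm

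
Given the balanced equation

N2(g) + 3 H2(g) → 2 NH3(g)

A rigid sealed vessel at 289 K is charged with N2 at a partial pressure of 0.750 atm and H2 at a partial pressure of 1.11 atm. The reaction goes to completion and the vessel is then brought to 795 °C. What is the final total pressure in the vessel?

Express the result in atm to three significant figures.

With V and T fixed, P_i ∝ n_i, so the mole ratios apply directly to partial pressures at 289 K.
P(H2) required for 0.750 atm of N2 = (3/1) × 0.750 = 2.250 atm; available 1.11 atm, so H2 is limiting.
P(N2) remaining = 0.750 − (1/3) × 1.11 = 0.3800 atm
P(gaseous products) = (2)/3 × 1.11 = 0.7400 atm
P_total at 289 K = 0.3800 + 0.7400 = 1.120 atm
Scaling to 795 °C: P = 1.120 × 1068.15/289 = 4.140 atm

4.14 atm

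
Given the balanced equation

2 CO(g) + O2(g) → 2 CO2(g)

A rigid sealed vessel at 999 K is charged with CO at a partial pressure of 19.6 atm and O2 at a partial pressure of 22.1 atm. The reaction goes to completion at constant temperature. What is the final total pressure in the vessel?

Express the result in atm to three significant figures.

31.9 atm

Because the vessel is rigid and T is held at 999 K, work the stoichiometry in partial pressures (P_i = n_iRT/V).
P(O2) required for 19.6 atm of CO = (1/2) × 19.6 = 9.800 atm; available 22.1 atm, so CO is limiting.
P(O2) remaining = 22.1 − (1/2) × 19.6 = 12.30 atm
P(gaseous products) = (2)/2 × 19.6 = 19.60 atm
P_total at 999 K = 12.30 + 19.60 = 31.90 atm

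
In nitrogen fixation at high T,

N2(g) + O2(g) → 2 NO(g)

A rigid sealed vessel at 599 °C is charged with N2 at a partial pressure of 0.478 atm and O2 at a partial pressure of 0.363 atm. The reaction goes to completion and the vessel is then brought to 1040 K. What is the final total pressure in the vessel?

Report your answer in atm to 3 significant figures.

1.00 atm

At constant V, partial pressures at 599 °C are proportional to moles, so apply stoichiometry directly to pressures.
P(O2) required for 0.478 atm of N2 = (1/1) × 0.478 = 0.4780 atm; available 0.363 atm, so O2 is limiting.
P(N2) remaining = 0.478 − (1/1) × 0.363 = 0.1150 atm
P(gaseous products) = (2)/1 × 0.363 = 0.7260 atm
P_total at 599 °C = 0.1150 + 0.7260 = 0.8410 atm
Scaling to 1040 K: P = 0.8410 × 1040/872.15 = 1.003 atm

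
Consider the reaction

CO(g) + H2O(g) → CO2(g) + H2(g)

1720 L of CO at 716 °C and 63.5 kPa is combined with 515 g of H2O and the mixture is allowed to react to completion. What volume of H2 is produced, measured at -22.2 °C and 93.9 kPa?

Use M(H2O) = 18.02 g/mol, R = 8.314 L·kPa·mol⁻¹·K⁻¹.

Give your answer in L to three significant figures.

295 L

n(CO) = PV/RT = (63.5 × 1720) / (8.314 × 989.15) = 13.28 mol
n(H2O) = 515 / 18.02 = 28.58 mol
For 13.28 mol CO, stoichiometry requires (1/1) × 13.28 = 13.28 mol H2O; 28.58 mol is available, so CO is limiting.
n(H2) = (1/1) × 13.28 = 13.28 mol
V(H2) = nRT/P = 13.28 × 8.314 × 250.95 / 93.9 = 295.1 L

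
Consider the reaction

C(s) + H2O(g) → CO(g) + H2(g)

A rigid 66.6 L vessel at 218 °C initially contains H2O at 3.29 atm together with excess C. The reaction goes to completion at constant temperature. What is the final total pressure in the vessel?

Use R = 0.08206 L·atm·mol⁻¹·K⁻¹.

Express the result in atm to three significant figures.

Rigid vessel, constant T ⇒ P scales with total gas moles (1 → 2).
P_final = (2/1) × 3.29 = 6.580 atm

6.58 atm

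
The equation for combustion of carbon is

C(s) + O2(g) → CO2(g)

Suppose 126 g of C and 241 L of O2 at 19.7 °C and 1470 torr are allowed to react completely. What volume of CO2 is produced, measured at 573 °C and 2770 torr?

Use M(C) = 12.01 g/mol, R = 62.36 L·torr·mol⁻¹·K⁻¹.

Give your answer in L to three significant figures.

n(C) = 126 / 12.01 = 10.49 mol
n(O2) = PV/RT = (1470 × 241) / (62.36 × 292.85) = 19.40 mol
For 10.49 mol C, stoichiometry requires (1/1) × 10.49 = 10.49 mol O2; 19.40 mol is available, so C is limiting.
n(CO2) = (1/1) × 10.49 = 10.49 mol
V(CO2) = nRT/P = 10.49 × 62.36 × 846.15 / 2770 = 199.8 L

200 L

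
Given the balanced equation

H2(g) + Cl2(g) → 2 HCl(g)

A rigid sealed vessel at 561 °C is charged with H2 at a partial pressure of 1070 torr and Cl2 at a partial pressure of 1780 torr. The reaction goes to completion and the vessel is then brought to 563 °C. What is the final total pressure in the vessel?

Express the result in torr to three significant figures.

2860 torr

With V and T fixed, P_i ∝ n_i, so the mole ratios apply directly to partial pressures at 561 °C.
P(Cl2) required for 1070 torr of H2 = (1/1) × 1070 = 1070 torr; available 1780 torr, so H2 is limiting.
P(Cl2) remaining = 1780 − (1/1) × 1070 = 710.0 torr
P(gaseous products) = (2)/1 × 1070 = 2140 torr
P_total at 561 °C = 710.0 + 2140 = 2850 torr
Scaling to 563 °C: P = 2850 × 836.15/834.15 = 2857 torr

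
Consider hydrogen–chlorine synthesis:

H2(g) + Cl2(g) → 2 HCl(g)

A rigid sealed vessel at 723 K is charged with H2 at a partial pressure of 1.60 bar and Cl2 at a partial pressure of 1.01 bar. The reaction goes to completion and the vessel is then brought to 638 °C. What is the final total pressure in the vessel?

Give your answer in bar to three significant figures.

At constant V, partial pressures at 723 K are proportional to moles, so apply stoichiometry directly to pressures.
P(Cl2) required for 1.60 bar of H2 = (1/1) × 1.60 = 1.600 bar; available 1.01 bar, so Cl2 is limiting.
P(H2) remaining = 1.60 − (1/1) × 1.01 = 0.5900 bar
P(gaseous products) = (2)/1 × 1.01 = 2.020 bar
P_total at 723 K = 0.5900 + 2.020 = 2.610 bar
Scaling to 638 °C: P = 2.610 × 911.15/723 = 3.289 bar

3.29 bar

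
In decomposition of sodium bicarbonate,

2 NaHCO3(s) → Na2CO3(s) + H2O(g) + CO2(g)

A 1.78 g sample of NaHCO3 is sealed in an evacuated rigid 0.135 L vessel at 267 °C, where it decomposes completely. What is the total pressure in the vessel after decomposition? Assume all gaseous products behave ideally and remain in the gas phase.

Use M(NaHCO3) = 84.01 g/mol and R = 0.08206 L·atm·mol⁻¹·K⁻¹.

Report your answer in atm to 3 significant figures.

6.96 atm

n(NaHCO3) = 1.78 / 84.01 = 0.02119 mol
n(gas produced) = (2/2) × 0.02119 = 0.02119 mol
P = nRT/V = 0.02119 × 0.08206 × 540.15 / 0.135 = 6.957 atm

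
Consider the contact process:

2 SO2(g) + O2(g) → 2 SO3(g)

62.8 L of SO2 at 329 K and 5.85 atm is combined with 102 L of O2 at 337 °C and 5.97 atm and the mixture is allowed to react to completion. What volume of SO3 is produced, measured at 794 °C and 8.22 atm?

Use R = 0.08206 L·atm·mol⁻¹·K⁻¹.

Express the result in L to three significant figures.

n(SO2) = PV/RT = (5.85 × 62.8) / (0.08206 × 329) = 13.61 mol
n(O2) = PV/RT = (5.97 × 102) / (0.08206 × 610.15) = 12.16 mol
For 13.61 mol SO2, stoichiometry requires (1/2) × 13.61 = 6.805 mol O2; 12.16 mol is available, so SO2 is limiting.
n(SO3) = (2/2) × 13.61 = 13.61 mol
V(SO3) = nRT/P = 13.61 × 0.08206 × 1067.15 / 8.22 = 145.0 L

145 L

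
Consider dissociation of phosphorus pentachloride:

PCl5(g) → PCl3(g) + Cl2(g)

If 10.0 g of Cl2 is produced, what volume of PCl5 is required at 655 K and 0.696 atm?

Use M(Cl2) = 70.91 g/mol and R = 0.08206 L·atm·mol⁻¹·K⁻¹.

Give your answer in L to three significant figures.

n(Cl2) = 10.00 / 70.91 = 0.1410 mol
n(PCl5) = (1/1) × 0.1410 = 0.1410 mol
V = nRT/P = 0.1410 × 0.08206 × 655 / 0.696 = 10.89 L

10.9 L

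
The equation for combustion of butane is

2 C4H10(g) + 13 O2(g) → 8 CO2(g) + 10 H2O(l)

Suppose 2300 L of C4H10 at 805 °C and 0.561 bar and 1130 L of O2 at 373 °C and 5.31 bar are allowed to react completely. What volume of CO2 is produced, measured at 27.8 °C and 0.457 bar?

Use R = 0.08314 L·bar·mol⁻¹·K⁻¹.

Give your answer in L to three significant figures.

3150 L

n(C4H10) = PV/RT = (0.561 × 2300) / (0.08314 × 1078.15) = 14.39 mol
n(O2) = PV/RT = (5.31 × 1130) / (0.08314 × 646.15) = 111.7 mol
For 14.39 mol C4H10, stoichiometry requires (13/2) × 14.39 = 93.53 mol O2; 111.7 mol is available, so C4H10 is limiting.
n(CO2) = (8/2) × 14.39 = 57.56 mol
V(CO2) = nRT/P = 57.56 × 0.08314 × 300.95 / 0.457 = 3151 L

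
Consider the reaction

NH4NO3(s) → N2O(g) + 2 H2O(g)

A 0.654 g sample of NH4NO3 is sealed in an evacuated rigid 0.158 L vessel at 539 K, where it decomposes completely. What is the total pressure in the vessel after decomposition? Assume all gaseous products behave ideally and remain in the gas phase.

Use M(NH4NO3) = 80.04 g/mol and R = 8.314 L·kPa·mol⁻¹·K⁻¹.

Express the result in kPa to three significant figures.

695 kPa

n(NH4NO3) = 0.654 / 80.04 = 0.008171 mol
n(gas produced) = (3/1) × 0.008171 = 0.02451 mol
P = nRT/V = 0.02451 × 8.314 × 539 / 0.158 = 695.2 kPa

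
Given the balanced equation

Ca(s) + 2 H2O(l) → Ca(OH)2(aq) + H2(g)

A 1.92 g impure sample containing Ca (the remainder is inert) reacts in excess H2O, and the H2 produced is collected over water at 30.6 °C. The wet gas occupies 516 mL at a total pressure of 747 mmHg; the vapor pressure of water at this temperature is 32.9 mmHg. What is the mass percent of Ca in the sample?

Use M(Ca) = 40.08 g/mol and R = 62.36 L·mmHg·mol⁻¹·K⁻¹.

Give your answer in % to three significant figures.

P(H2) = 747 − 32.9 = 714.1 mmHg
n(H2) = PV/RT = (714.1 × 0.5160) / (62.36 × 303.75) = 0.01945 mol
n(Ca) = (1/1) × 0.01945 = 0.01945 mol
m(Ca) = 0.01945 × 40.08 = 0.7796 g
%Ca = 0.7796 / 1.92 × 100 = 40.60%

40.6 %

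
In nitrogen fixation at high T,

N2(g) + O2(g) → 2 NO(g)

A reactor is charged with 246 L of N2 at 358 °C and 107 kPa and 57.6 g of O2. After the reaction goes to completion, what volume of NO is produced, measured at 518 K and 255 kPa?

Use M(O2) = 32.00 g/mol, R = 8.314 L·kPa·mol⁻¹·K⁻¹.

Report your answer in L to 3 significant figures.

n(N2) = PV/RT = (107 × 246) / (8.314 × 631.15) = 5.016 mol
n(O2) = 57.6 / 32.00 = 1.800 mol
For 5.016 mol N2, stoichiometry requires (1/1) × 5.016 = 5.016 mol O2; 1.800 mol is available, so O2 is limiting.
n(NO) = (2/1) × 1.800 = 3.600 mol
V(NO) = nRT/P = 3.600 × 8.314 × 518 / 255 = 60.80 L

60.8 L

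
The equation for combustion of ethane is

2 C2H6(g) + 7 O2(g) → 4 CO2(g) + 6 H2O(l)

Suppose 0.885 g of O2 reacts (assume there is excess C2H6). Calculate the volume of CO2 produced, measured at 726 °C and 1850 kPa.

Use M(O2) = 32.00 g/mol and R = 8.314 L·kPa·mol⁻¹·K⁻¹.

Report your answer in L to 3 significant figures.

n(O2) = 0.8850 / 32.00 = 0.02766 mol
n(CO2) = (4/7) × 0.02766 = 0.01581 mol
V = nRT/P = 0.01581 × 8.314 × 999.15 / 1850 = 0.07099 L

0.0710 L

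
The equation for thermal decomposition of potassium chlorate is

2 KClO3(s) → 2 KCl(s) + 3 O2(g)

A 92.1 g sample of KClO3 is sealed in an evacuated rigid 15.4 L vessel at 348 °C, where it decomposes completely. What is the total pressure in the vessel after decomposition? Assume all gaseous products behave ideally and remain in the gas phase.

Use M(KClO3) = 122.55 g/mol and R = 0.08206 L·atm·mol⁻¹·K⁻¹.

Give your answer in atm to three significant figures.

3.73 atm

n(KClO3) = 92.1 / 122.55 = 0.7515 mol
n(gas produced) = (3/2) × 0.7515 = 1.127 mol
P = nRT/V = 1.127 × 0.08206 × 621.15 / 15.4 = 3.730 atm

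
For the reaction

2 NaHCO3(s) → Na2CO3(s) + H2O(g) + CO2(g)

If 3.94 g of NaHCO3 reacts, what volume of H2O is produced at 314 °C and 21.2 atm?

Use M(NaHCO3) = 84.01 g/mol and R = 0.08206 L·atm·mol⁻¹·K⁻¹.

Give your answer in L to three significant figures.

n(NaHCO3) = 3.940 / 84.01 = 0.04690 mol
n(H2O) = (1/2) × 0.04690 = 0.02345 mol
V = nRT/P = 0.02345 × 0.08206 × 587.15 / 21.2 = 0.05330 L

0.0533 L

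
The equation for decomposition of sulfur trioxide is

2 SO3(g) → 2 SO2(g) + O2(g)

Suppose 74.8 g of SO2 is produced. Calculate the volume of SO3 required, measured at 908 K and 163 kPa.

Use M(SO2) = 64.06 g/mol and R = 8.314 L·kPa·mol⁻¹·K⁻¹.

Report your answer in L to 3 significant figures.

54.1 L

n(SO2) = 74.80 / 64.06 = 1.168 mol
n(SO3) = (2/2) × 1.168 = 1.168 mol
V = nRT/P = 1.168 × 8.314 × 908 / 163 = 54.09 L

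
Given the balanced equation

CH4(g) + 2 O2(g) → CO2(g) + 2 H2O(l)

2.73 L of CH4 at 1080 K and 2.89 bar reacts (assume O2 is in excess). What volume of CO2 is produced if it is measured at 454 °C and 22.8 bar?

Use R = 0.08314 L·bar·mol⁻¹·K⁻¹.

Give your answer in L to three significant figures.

0.233 L

n(CH4) = PV/RT = (2.89 × 2.73) / (0.08314 × 1080) = 0.08787 mol
n(CO2) = (1/1) × 0.08787 = 0.08787 mol
V = nRT/P = 0.08787 × 0.08314 × 727.15 / 22.8 = 0.2330 L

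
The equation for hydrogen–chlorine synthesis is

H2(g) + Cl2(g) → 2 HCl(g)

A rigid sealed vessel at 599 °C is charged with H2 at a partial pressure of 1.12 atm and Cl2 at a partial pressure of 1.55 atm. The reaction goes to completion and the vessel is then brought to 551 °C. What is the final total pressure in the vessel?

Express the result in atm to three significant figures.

Because the vessel is rigid and T is held at 599 °C, work the stoichiometry in partial pressures (P_i = n_iRT/V).
P(Cl2) required for 1.12 atm of H2 = (1/1) × 1.12 = 1.120 atm; available 1.55 atm, so H2 is limiting.
P(Cl2) remaining = 1.55 − (1/1) × 1.12 = 0.4300 atm
P(gaseous products) = (2)/1 × 1.12 = 2.240 atm
P_total at 599 °C = 0.4300 + 2.240 = 2.670 atm
Scaling to 551 °C: P = 2.670 × 824.15/872.15 = 2.523 atm

2.52 atm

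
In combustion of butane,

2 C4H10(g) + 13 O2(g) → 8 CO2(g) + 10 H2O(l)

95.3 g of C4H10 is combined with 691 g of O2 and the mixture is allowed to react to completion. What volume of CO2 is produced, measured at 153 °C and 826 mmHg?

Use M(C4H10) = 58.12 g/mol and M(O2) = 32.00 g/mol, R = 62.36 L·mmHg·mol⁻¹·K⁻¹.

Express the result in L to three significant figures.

n(C4H10) = 95.3 / 58.12 = 1.640 mol
n(O2) = 691 / 32.00 = 21.59 mol
For 1.640 mol C4H10, stoichiometry requires (13/2) × 1.640 = 10.66 mol O2; 21.59 mol is available, so C4H10 is limiting.
n(CO2) = (8/2) × 1.640 = 6.560 mol
V(CO2) = nRT/P = 6.560 × 62.36 × 426.15 / 826 = 211.1 L

211 L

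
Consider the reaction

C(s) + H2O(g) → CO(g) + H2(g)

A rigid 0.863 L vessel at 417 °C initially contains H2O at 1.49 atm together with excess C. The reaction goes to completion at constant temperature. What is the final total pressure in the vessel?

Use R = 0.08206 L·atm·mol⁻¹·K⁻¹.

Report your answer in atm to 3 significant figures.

Since T and V are fixed, P_final/P_initial = n_final/n_initial = 2/1.
P_final = (2/1) × 1.49 = 2.980 atm

2.98 atm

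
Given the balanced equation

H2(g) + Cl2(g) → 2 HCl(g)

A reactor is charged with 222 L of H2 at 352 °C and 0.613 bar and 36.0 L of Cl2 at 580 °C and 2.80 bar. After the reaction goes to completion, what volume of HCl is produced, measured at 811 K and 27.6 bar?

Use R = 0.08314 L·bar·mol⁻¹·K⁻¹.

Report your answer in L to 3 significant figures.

6.94 L

n(H2) = PV/RT = (0.613 × 222) / (0.08314 × 625.15) = 2.618 mol
n(Cl2) = PV/RT = (2.80 × 36.0) / (0.08314 × 853.15) = 1.421 mol
For 2.618 mol H2, stoichiometry requires (1/1) × 2.618 = 2.618 mol Cl2; 1.421 mol is available, so Cl2 is limiting.
n(HCl) = (2/1) × 1.421 = 2.842 mol
V(HCl) = nRT/P = 2.842 × 0.08314 × 811 / 27.6 = 6.943 L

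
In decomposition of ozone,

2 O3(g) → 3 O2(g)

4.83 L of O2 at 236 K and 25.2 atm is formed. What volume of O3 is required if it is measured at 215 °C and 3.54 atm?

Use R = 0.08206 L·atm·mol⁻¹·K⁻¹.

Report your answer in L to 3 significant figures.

n(O2) = PV/RT = (25.2 × 4.83) / (0.08206 × 236) = 6.285 mol
n(O3) = (2/3) × 6.285 = 4.190 mol
V = nRT/P = 4.190 × 0.08206 × 488.15 / 3.54 = 47.41 L

47.4 L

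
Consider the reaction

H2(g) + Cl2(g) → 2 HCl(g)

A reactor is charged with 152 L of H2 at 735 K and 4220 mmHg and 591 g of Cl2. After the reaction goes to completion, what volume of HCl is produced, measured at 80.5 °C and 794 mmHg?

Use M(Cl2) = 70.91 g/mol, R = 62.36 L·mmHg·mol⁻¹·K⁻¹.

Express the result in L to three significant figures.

n(H2) = PV/RT = (4220 × 152) / (62.36 × 735) = 13.99 mol
n(Cl2) = 591 / 70.91 = 8.335 mol
For 13.99 mol H2, stoichiometry requires (1/1) × 13.99 = 13.99 mol Cl2; 8.335 mol is available, so Cl2 is limiting.
n(HCl) = (2/1) × 8.335 = 16.67 mol
V(HCl) = nRT/P = 16.67 × 62.36 × 353.65 / 794 = 463.0 L

463 L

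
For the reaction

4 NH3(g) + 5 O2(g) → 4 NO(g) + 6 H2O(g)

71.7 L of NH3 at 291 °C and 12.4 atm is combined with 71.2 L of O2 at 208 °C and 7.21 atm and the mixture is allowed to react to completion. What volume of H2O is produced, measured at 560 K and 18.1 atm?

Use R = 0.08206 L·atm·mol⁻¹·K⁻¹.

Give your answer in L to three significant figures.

n(NH3) = PV/RT = (12.4 × 71.7) / (0.08206 × 564.15) = 19.21 mol
n(O2) = PV/RT = (7.21 × 71.2) / (0.08206 × 481.15) = 13.00 mol
For 19.21 mol NH3, stoichiometry requires (5/4) × 19.21 = 24.01 mol O2; 13.00 mol is available, so O2 is limiting.
n(H2O) = (6/5) × 13.00 = 15.60 mol
V(H2O) = nRT/P = 15.60 × 0.08206 × 560 / 18.1 = 39.61 L

39.6 L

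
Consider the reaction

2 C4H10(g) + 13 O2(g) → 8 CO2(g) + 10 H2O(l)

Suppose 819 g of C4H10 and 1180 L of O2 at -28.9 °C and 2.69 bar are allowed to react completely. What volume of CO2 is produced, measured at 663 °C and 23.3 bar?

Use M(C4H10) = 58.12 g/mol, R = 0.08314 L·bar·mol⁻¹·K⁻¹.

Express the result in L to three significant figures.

188 L

n(C4H10) = 819 / 58.12 = 14.09 mol
n(O2) = PV/RT = (2.69 × 1180) / (0.08314 × 244.25) = 156.3 mol
For 14.09 mol C4H10, stoichiometry requires (13/2) × 14.09 = 91.58 mol O2; 156.3 mol is available, so C4H10 is limiting.
n(CO2) = (8/2) × 14.09 = 56.36 mol
V(CO2) = nRT/P = 56.36 × 0.08314 × 936.15 / 23.3 = 188.3 L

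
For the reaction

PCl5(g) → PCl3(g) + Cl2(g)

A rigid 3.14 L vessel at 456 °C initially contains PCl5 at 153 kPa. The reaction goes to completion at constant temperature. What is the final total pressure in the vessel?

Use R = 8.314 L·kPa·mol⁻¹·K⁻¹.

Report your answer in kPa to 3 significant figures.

Since T and V are fixed, P_final/P_initial = n_final/n_initial = 2/1.
P_final = (2/1) × 153 = 306.0 kPa

306 kPa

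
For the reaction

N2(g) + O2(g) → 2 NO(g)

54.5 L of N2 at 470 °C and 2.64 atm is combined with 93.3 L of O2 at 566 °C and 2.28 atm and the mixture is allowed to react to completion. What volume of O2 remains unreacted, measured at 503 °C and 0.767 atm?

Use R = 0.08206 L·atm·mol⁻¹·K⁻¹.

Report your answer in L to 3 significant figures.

n(N2) = PV/RT = (2.64 × 54.5) / (0.08206 × 743.15) = 2.359 mol
n(O2) = PV/RT = (2.28 × 93.3) / (0.08206 × 839.15) = 3.089 mol
For 2.359 mol N2, stoichiometry requires (1/1) × 2.359 = 2.359 mol O2; 3.089 mol is available, so N2 is limiting.
n(O2) consumed = (1/1) × 2.359 = 2.359 mol; remaining = 3.089 − 2.359 = 0.7300 mol
V(O2) = nRT/P = 0.7300 × 0.08206 × 776.15 / 0.767 = 60.62 L

60.6 L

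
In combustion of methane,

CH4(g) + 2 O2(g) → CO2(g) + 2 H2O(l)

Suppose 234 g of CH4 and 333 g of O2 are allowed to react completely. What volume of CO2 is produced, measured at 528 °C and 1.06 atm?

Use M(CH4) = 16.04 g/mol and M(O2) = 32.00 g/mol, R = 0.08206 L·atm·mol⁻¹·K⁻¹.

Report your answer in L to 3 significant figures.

323 L

n(CH4) = 234 / 16.04 = 14.59 mol
n(O2) = 333 / 32.00 = 10.41 mol
For 14.59 mol CH4, stoichiometry requires (2/1) × 14.59 = 29.18 mol O2; 10.41 mol is available, so O2 is limiting.
n(CO2) = (1/2) × 10.41 = 5.205 mol
V(CO2) = nRT/P = 5.205 × 0.08206 × 801.15 / 1.06 = 322.8 L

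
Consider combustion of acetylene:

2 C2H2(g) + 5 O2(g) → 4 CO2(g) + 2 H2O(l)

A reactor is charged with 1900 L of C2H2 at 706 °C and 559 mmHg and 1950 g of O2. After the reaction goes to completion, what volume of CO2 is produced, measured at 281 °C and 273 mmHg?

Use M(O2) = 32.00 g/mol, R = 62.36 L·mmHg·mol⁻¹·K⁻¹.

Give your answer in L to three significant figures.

4400 L

n(C2H2) = PV/RT = (559 × 1900) / (62.36 × 979.15) = 17.39 mol
n(O2) = 1950 / 32.00 = 60.94 mol
For 17.39 mol C2H2, stoichiometry requires (5/2) × 17.39 = 43.48 mol O2; 60.94 mol is available, so C2H2 is limiting.
n(CO2) = (4/2) × 17.39 = 34.78 mol
V(CO2) = nRT/P = 34.78 × 62.36 × 554.15 / 273 = 4403 L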